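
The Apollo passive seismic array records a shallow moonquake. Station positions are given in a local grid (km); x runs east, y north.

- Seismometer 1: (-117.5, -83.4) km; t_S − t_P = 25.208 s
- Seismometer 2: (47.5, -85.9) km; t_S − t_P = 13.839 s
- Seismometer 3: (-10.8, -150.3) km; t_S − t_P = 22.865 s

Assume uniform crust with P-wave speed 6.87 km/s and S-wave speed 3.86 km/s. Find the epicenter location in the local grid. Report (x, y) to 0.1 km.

(71.2, 33.7)

Distance from S−P lag: d = Δt · v_P v_S / (v_P − v_S) = Δt · (6.87·3.86)/(6.87−3.86) ≈ 8.8100·Δt.
So d_Seismometer 1 = 222.08, d_Seismometer 2 = 121.92, d_Seismometer 3 = 201.44 km.
Circle about each station: (x + 117.5)² + (y + 83.4)² = 222.08²; (x − 47.5)² + (y + 85.9)² = 121.92²; (x + 10.8)² + (y + 150.3)² = 201.44².
Subtracting the Seismometer 1 equation from the Seismometer 2 and Seismometer 3 equations removes the quadratic terms:
330.0 x − 5.0 y = 23328.29
213.4 x − 133.8 y = 10686.37
Solving the 2×2 system: x ≈ 71.2, y ≈ 33.7 km.
Check against Seismometer 1 (with the unrounded x, y): √((x + 117.5)²+(y + 83.4)²) = 222.08 ≈ 222.08 km. ✓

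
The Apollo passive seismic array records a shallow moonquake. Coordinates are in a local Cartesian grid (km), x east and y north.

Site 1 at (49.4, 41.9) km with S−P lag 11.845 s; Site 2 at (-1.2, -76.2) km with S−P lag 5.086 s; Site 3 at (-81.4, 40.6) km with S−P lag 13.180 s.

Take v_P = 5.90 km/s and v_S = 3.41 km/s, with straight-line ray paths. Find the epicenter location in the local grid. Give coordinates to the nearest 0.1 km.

x ≈ -6.9 km, y ≈ -35.5 km

Distance from S−P lag: d = Δt · v_P v_S / (v_P − v_S) = Δt · (5.90·3.41)/(5.90−3.41) ≈ 8.0799·Δt.
So d_Site 1 = 95.71, d_Site 2 = 41.09, d_Site 3 = 106.49 km.
Circle about each station: (x − 49.4)² + (y − 41.9)² = 95.71²; (x + 1.2)² + (y + 76.2)² = 41.09²; (x + 81.4)² + (y − 40.6)² = 106.49².
Subtracting the Site 1 equation from the Site 2 and Site 3 equations removes the quadratic terms:
-101.2 x − 236.2 y = 9083.93
-261.6 x − 2.6 y = 1898.63
Solving the 2×2 system: x ≈ -6.9, y ≈ -35.5 km.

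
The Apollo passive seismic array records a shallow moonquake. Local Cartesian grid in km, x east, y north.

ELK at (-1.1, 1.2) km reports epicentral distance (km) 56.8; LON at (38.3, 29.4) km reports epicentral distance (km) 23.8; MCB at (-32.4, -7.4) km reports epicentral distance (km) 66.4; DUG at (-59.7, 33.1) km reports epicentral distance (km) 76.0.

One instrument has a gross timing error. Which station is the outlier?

Solve using three stations at a time. Using LON, MCB, DUG (subtract circle equations pairwise → linear system) gives (x, y) ≈ (16.1, 37.9).
Distances from that point to each station vs reported:
  ELK: calculated 40.5 vs reported 56.8 → residual 16.3 km
  LON: calculated 23.7 vs reported 23.8 → residual 0.1 km
  MCB: calculated 66.4 vs reported 66.4 → residual 0.0 km
  DUG: calculated 76.0 vs reported 76.0 → residual 0.0 km
LON, MCB, DUG are mutually consistent (residuals ≈ 0); ELK is off by 16.3 km.

ELK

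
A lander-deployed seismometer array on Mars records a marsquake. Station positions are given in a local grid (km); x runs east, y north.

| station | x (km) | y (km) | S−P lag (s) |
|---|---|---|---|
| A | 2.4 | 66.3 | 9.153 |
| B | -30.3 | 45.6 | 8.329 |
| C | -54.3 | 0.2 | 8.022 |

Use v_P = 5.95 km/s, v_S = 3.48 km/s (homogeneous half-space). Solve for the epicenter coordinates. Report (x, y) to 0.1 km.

x ≈ 12.2 km, y ≈ -9.8 km

Distance from S−P lag: d = Δt · v_P v_S / (v_P − v_S) = Δt · (5.95·3.48)/(5.95−3.48) ≈ 8.3830·Δt.
So d_A = 76.73, d_B = 69.82, d_C = 67.25 km.
Circle about each station: (x − 2.4)² + (y − 66.3)² = 76.73²; (x + 30.3)² + (y − 45.6)² = 69.82²; (x + 54.3)² + (y − 0.2)² = 67.25².
Subtracting the A equation from the B and C equations removes the quadratic terms:
-65.4 x − 41.4 y = -391.34
-113.4 x − 132.2 y = -87.99
Solving the 2×2 system: x ≈ 12.2, y ≈ -9.8 km.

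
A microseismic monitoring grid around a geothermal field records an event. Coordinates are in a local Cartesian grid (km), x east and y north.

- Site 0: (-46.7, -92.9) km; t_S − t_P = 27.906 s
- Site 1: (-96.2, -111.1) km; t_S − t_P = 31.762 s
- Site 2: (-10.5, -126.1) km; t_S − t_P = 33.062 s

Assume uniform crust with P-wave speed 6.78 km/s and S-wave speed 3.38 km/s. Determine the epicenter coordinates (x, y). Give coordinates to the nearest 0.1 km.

Distance from S−P lag: d = Δt · v_P v_S / (v_P − v_S) = Δt · (6.78·3.38)/(6.78−3.38) ≈ 6.7401·Δt.
So d_Site 0 = 188.09, d_Site 1 = 214.08, d_Site 2 = 222.84 km.
Circle about each station: (x + 46.7)² + (y + 92.9)² = 188.09²; (x + 96.2)² + (y + 111.1)² = 214.08²; (x + 10.5)² + (y + 126.1)² = 222.84².
Subtracting pairs of circle equations eliminates x²+y² and gives linear equations (the radical axes):
-99.0 x − 36.4 y = 333.95
72.4 x − 66.4 y = -9079.66
Solving the 2×2 system: x ≈ -38.3, y ≈ 95.0 km.

-38.3 km east, 95.0 km north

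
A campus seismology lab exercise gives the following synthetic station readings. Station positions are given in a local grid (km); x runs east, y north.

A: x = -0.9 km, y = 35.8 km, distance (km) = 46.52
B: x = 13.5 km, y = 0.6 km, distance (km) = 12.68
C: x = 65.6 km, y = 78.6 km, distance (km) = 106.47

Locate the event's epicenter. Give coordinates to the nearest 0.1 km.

x ≈ 6.7 km, y ≈ -10.1 km

Circle about each station: (x + 0.9)² + (y − 35.8)² = 46.52²; (x − 13.5)² + (y − 0.6)² = 12.68²; (x − 65.6)² + (y − 78.6)² = 106.47².
Subtracting pairs of circle equations eliminates x²+y² and gives linear equations (the radical axes):
28.8 x − 70.4 y = 903.49
133.0 x + 85.6 y = 27.12
Solving the 2×2 system: x ≈ 6.7, y ≈ -10.1 km.
Check against A (with the unrounded x, y): √((x + 0.9)²+(y − 35.8)²) = 46.52 ≈ 46.52 km. ✓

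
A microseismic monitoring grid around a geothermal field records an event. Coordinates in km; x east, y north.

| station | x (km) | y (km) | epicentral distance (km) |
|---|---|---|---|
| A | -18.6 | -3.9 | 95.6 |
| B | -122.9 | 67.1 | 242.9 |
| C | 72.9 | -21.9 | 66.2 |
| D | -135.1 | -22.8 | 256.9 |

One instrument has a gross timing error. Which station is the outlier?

A

Solve using three stations at a time. Using B, C, D (subtract circle equations pairwise → linear system) gives (x, y) ≈ (116.8, 27.7).
Distances from that point to each station vs reported:
  A: calculated 139.0 vs reported 95.6 → residual 43.4 km
  B: calculated 242.9 vs reported 242.9 → residual 0.0 km
  C: calculated 66.2 vs reported 66.2 → residual 0.0 km
  D: calculated 256.9 vs reported 256.9 → residual 0.0 km
B, C, D are mutually consistent (residuals ≈ 0); A is off by 43.4 km.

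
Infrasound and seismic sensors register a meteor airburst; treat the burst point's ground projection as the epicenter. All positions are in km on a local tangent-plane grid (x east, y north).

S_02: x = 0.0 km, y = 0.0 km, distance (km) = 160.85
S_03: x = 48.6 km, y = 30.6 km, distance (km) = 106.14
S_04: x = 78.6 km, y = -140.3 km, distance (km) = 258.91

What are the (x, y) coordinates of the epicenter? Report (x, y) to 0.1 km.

x ≈ 110.8 km, y ≈ 116.6 km

Circle about each station: x² + y² = 160.85²; (x − 48.6)² + (y − 30.6)² = 106.14²; (x − 78.6)² + (y + 140.3)² = 258.91².
Subtracting pairs of circle equations eliminates x²+y² and gives linear equations (the radical axes):
97.2 x + 61.2 y = 17905.34
157.2 x − 280.6 y = -15299.62
Solving the 2×2 system: x ≈ 110.8, y ≈ 116.6 km.
Check against S_02 (with the unrounded x, y): √(x²+y²) = 160.85 ≈ 160.85 km. ✓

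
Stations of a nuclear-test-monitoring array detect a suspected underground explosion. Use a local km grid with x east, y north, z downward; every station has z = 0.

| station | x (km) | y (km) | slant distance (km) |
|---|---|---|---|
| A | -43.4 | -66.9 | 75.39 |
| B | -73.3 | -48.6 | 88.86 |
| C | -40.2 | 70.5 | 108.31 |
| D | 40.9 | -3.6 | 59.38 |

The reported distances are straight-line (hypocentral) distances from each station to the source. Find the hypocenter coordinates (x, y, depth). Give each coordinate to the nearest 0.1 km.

Each station gives a sphere (x−x_i)² + (y−y_i)² + z² = d_i² (stations at z=0).
Subtracting the A sphere from B and C: z² cancels, leaving linear equations in x and y:
-59.8 x + 36.6 y = -836.77
6.4 x + 274.8 y = -5820.28
Solving: x ≈ 1.015, y ≈ -21.204 km (keep extra digits for the depth step; rounded: 1.0, -21.2).
Then from the A sphere: z² = 75.39² − (x + 43.4)² − (y + 66.9)² with x = 1.015, y = -21.204, so z ≈ 40.284 ≈ 40.3 km.
Check against D (with the unrounded solution): distance 59.36 ≈ 59.38 km. ✓

(1.0, -21.2, 40.3)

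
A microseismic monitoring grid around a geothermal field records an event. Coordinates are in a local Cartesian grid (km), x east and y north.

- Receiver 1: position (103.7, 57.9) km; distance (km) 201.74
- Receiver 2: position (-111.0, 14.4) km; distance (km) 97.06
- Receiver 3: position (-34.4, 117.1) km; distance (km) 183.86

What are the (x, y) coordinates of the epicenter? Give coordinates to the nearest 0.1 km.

Circle about each station: (x − 103.7)² + (y − 57.9)² = 201.74²; (x + 111.0)² + (y − 14.4)² = 97.06²; (x + 34.4)² + (y − 117.1)² = 183.86².
Subtracting the Receiver 1 equation from the Receiver 2 and Receiver 3 equations removes the quadratic terms:
-429.4 x − 87.0 y = 29700.64
-276.2 x + 118.4 y = 7684.20
Solving the 2×2 system: x ≈ -55.9, y ≈ -65.5 km.

x ≈ -55.9 km, y ≈ -65.5 km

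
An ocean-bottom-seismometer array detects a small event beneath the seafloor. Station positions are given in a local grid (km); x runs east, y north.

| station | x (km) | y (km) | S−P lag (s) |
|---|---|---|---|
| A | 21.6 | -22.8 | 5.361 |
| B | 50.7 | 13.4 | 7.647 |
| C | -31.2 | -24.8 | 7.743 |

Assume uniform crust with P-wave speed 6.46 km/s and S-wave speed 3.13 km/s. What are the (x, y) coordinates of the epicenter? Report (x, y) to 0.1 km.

Distance from S−P lag: d = Δt · v_P v_S / (v_P − v_S) = Δt · (6.46·3.13)/(6.46−3.13) ≈ 6.0720·Δt.
So d_A = 32.55, d_B = 46.43, d_C = 47.02 km.
Circle about each station: (x − 21.6)² + (y + 22.8)² = 32.55²; (x − 50.7)² + (y − 13.4)² = 46.43²; (x + 31.2)² + (y + 24.8)² = 47.02².
Subtracting the A equation from the B and C equations removes the quadratic terms:
58.2 x + 72.4 y = 667.41
-105.6 x − 4.0 y = -549.30
Solving the 2×2 system: x ≈ 5.0, y ≈ 5.2 km.
Check against A (with the unrounded x, y): √((x − 21.6)²+(y + 22.8)²) = 32.54 ≈ 32.55 km. ✓

x ≈ 5.0 km, y ≈ 5.2 km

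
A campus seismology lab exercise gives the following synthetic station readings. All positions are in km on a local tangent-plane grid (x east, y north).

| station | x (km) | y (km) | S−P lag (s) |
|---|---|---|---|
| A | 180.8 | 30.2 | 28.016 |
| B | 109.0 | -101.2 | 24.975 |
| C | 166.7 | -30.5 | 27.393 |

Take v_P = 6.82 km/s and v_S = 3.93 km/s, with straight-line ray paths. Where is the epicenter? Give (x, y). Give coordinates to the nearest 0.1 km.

Distance from S−P lag: d = Δt · v_P v_S / (v_P − v_S) = Δt · (6.82·3.93)/(6.82−3.93) ≈ 9.2743·Δt.
So d_A = 259.83, d_B = 231.62, d_C = 254.05 km.
Circle about each station: (x − 180.8)² + (y − 30.2)² = 259.83²; (x − 109.0)² + (y + 101.2)² = 231.62²; (x − 166.7)² + (y + 30.5)² = 254.05².
Subtracting the A equation from the B and C equations removes the quadratic terms:
-143.6 x − 262.8 y = 2385.56
-28.2 x − 121.4 y = -1911.31
Solving the 2×2 system: x ≈ -79.0, y ≈ 34.1 km.

-79.0 km east, 34.1 km north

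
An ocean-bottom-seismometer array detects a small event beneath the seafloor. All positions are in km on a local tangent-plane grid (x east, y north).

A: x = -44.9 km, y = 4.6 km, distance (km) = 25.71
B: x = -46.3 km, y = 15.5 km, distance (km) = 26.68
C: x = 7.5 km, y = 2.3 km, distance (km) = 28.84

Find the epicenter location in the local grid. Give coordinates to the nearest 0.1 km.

x ≈ -20.0 km, y ≈ 11.0 km

Circle about each station: (x + 44.9)² + (y − 4.6)² = 25.71²; (x + 46.3)² + (y − 15.5)² = 26.68²; (x − 7.5)² + (y − 2.3)² = 28.84².
Subtracting pairs of circle equations eliminates x²+y² and gives linear equations (the radical axes):
-2.8 x + 21.8 y = 295.95
104.8 x − 4.6 y = -2146.37
Solving the 2×2 system: x ≈ -20.0, y ≈ 11.0 km.
Check against A (with the unrounded x, y): √((x + 44.9)²+(y − 4.6)²) = 25.71 ≈ 25.71 km. ✓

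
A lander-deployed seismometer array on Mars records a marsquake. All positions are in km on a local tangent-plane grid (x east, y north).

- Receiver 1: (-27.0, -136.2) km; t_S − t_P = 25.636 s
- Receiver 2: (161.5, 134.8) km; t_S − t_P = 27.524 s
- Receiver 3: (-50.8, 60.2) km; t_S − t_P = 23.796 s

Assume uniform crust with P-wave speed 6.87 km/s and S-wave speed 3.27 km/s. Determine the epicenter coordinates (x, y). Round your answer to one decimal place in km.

77.3 km east, -14.9 km north

Distance from S−P lag: d = Δt · v_P v_S / (v_P − v_S) = Δt · (6.87·3.27)/(6.87−3.27) ≈ 6.2402·Δt.
So d_Receiver 1 = 159.98, d_Receiver 2 = 171.76, d_Receiver 3 = 148.49 km.
Circle about each station: (x + 27.0)² + (y + 136.2)² = 159.98²; (x − 161.5)² + (y − 134.8)² = 171.76²; (x + 50.8)² + (y − 60.2)² = 148.49².
Subtracting the Receiver 1 equation from the Receiver 2 and Receiver 3 equations removes the quadratic terms:
377.0 x + 542.0 y = 21065.95
-47.6 x + 392.8 y = -9530.44
Solving the 2×2 system: x ≈ 77.3, y ≈ -14.9 km.
Check against Receiver 1 (with the unrounded x, y): √((x + 27.0)²+(y + 136.2)²) = 159.97 ≈ 159.98 km. ✓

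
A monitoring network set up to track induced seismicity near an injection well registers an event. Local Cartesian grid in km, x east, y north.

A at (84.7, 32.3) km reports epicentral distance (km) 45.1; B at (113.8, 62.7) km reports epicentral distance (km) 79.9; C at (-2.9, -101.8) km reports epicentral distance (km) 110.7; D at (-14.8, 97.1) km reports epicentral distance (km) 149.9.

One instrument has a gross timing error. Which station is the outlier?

C

Solve using three stations at a time. Using A, B, D (subtract circle equations pairwise → linear system) gives (x, y) ≈ (87.3, -12.6).
Distances from that point to each station vs reported:
  A: calculated 45.0 vs reported 45.1 → residual 0.1 km
  B: calculated 79.8 vs reported 79.9 → residual 0.1 km
  C: calculated 126.9 vs reported 110.7 → residual 16.2 km
  D: calculated 149.9 vs reported 149.9 → residual 0.0 km
A, B, D are mutually consistent (residuals ≈ 0); C is off by 16.2 km.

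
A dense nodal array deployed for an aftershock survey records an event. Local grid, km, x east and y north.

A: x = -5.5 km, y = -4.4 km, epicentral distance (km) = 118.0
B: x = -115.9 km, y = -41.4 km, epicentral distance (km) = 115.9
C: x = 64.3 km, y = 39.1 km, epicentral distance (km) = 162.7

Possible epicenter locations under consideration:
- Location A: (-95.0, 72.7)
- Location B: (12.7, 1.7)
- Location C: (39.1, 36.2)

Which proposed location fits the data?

For each candidate, compare |candidate − station| to the reported distance:
Location A: residuals A 0.1, B 0.1, C 0.1 → max 0.1 km
Location B: residuals A 98.8, B 19.7, C 99.0 → max 99.0 km
Location C: residuals A 57.7, B 57.4, C 137.3 → max 137.3 km
Only Location A has all residuals ≈ 0.

Location A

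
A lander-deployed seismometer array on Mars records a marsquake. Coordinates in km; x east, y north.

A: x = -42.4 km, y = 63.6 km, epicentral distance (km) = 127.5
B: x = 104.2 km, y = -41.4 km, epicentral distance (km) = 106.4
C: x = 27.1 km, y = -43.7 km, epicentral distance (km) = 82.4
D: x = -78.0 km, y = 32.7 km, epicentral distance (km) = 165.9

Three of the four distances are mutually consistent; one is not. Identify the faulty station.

Solve using three stations at a time. Using A, B, D (subtract circle equations pairwise → linear system) gives (x, y) ≈ (85.0, 63.2).
Distances from that point to each station vs reported:
  A: calculated 127.4 vs reported 127.5 → residual 0.1 km
  B: calculated 106.3 vs reported 106.4 → residual 0.1 km
  C: calculated 121.5 vs reported 82.4 → residual 39.1 km
  D: calculated 165.8 vs reported 165.9 → residual 0.1 km
A, B, D are mutually consistent (residuals ≈ 0); C is off by 39.1 km.

C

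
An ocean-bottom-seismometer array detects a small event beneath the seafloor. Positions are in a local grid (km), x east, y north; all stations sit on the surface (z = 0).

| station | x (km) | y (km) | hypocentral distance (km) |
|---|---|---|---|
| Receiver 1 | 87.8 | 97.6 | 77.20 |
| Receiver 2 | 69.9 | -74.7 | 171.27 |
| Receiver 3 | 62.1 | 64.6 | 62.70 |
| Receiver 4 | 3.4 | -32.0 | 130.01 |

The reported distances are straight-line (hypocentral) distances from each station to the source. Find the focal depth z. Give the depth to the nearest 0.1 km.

Each station gives a sphere (x−x_i)² + (y−y_i)² + z² = d_i² (stations at z=0).
Subtracting the Receiver 1 sphere from Receiver 2 and Receiver 3: z² cancels, leaving linear equations in x and y:
-35.8 x − 344.6 y = -30142.07
-51.4 x − 66.0 y = -7176.48
Solving: x ≈ 31.508, y ≈ 84.196 km (keep extra digits for the depth step; rounded: 31.5, 84.2).
Then from the Receiver 1 sphere: z² = 77.20² − (x − 87.8)² − (y − 97.6)² with x = 31.508, y = 84.196, so z ≈ 51.102 ≈ 51.1 km.

depth ≈ 51.1 km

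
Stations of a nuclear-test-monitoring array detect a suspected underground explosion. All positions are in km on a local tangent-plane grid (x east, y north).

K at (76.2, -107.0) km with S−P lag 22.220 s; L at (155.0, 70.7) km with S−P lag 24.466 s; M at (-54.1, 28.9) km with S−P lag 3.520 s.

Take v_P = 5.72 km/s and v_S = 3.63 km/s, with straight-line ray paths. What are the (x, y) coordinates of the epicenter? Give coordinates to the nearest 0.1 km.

Distance from S−P lag: d = Δt · v_P v_S / (v_P − v_S) = Δt · (5.72·3.63)/(5.72−3.63) ≈ 9.9347·Δt.
So d_K = 220.75, d_L = 243.06, d_M = 34.97 km.
Circle about each station: (x − 76.2)² + (y + 107.0)² = 220.75²; (x − 155.0)² + (y − 70.7)² = 243.06²; (x + 54.1)² + (y − 28.9)² = 34.97².
Subtracting the K equation from the L and M equations removes the quadratic terms:
157.6 x + 355.4 y = 1420.45
-260.6 x + 271.8 y = 34014.24
Solving the 2×2 system: x ≈ -86.4, y ≈ 42.3 km.

-86.4 km east, 42.3 km north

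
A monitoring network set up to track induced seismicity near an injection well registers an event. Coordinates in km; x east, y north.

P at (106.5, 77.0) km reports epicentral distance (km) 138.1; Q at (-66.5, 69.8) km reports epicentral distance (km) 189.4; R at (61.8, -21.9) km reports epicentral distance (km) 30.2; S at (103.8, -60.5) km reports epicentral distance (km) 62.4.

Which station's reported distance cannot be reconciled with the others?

Solve using three stations at a time. Using P, R, S (subtract circle equations pairwise → linear system) gives (x, y) ≈ (43.1, -45.7).
Distances from that point to each station vs reported:
  P: calculated 138.1 vs reported 138.1 → residual 0.0 km
  Q: calculated 159.3 vs reported 189.4 → residual 30.1 km
  R: calculated 30.3 vs reported 30.2 → residual 0.1 km
  S: calculated 62.4 vs reported 62.4 → residual 0.0 km
P, R, S are mutually consistent (residuals ≈ 0); Q is off by 30.1 km.

Q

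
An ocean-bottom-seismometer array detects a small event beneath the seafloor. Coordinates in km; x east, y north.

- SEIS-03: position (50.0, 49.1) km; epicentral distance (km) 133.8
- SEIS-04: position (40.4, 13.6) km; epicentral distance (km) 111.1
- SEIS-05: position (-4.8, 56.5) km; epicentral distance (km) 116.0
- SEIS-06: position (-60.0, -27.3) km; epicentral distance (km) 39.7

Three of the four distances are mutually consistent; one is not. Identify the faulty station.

SEIS-04

Solve using three stations at a time. Using SEIS-03, SEIS-05, SEIS-06 (subtract circle equations pairwise → linear system) gives (x, y) ≈ (-32.7, -56.1).
Distances from that point to each station vs reported:
  SEIS-03: calculated 133.8 vs reported 133.8 → residual 0.0 km
  SEIS-04: calculated 101.0 vs reported 111.1 → residual 10.1 km
  SEIS-05: calculated 116.0 vs reported 116.0 → residual 0.0 km
  SEIS-06: calculated 39.7 vs reported 39.7 → residual 0.0 km
SEIS-03, SEIS-05, SEIS-06 are mutually consistent (residuals ≈ 0); SEIS-04 is off by 10.1 km.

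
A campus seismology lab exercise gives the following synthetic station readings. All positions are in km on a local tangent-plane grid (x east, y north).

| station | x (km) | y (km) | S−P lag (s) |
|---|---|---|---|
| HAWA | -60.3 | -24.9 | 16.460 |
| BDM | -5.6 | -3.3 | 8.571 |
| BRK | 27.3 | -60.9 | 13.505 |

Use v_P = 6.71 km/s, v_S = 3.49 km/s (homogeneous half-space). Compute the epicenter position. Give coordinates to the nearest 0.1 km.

(42.7, 36.1)

Distance from S−P lag: d = Δt · v_P v_S / (v_P − v_S) = Δt · (6.71·3.49)/(6.71−3.49) ≈ 7.2726·Δt.
So d_HAWA = 119.71, d_BDM = 62.33, d_BRK = 98.22 km.
Circle about each station: (x + 60.3)² + (y + 24.9)² = 119.71²; (x + 5.6)² + (y + 3.3)² = 62.33²; (x − 27.3)² + (y + 60.9)² = 98.22².
Subtracting pairs of circle equations eliminates x²+y² and gives linear equations (the radical axes):
109.4 x + 43.2 y = 6231.61
175.2 x − 72.0 y = 4881.32
Solving the 2×2 system: x ≈ 42.7, y ≈ 36.1 km.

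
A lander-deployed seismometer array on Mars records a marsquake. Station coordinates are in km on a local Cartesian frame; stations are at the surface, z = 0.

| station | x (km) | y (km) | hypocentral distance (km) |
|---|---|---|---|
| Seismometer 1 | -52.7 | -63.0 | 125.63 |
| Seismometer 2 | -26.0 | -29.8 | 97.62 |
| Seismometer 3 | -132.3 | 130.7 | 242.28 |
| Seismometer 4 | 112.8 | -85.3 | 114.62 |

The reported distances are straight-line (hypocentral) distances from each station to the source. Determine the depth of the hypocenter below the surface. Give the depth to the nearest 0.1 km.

66.0 km

Each station gives a sphere (x−x_i)² + (y−y_i)² + z² = d_i² (stations at z=0).
Subtracting the Seismometer 1 sphere from Seismometer 2 and Seismometer 3: z² cancels, leaving linear equations in x and y:
53.4 x + 66.4 y = 1070.98
-159.2 x + 387.4 y = -15077.21
Solving: x ≈ 45.301, y ≈ -20.303 km (keep extra digits for the depth step; rounded: 45.3, -20.3).
Then from the Seismometer 1 sphere: z² = 125.63² − (x + 52.7)² − (y + 63.0)² with x = 45.301, y = -20.303, so z ≈ 65.997 ≈ 66.0 km.
Check against Seismometer 4 (with the unrounded solution): distance 114.61 ≈ 114.62 km. ✓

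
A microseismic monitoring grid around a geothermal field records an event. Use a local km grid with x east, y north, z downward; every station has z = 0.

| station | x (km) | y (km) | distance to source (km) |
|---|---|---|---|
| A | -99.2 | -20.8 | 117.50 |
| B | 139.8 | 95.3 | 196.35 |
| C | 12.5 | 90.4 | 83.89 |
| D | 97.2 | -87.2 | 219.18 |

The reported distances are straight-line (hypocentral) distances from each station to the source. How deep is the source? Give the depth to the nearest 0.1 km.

Each station gives a sphere (x−x_i)² + (y−y_i)² + z² = d_i² (stations at z=0).
Subtracting the A sphere from B and C: z² cancels, leaving linear equations in x and y:
478.0 x + 232.2 y = -6394.22
223.4 x + 222.4 y = 4823.85
Solving: x ≈ -46.702, y ≈ 68.602 km (keep extra digits for the depth step; rounded: -46.7, 68.6).
Then from the A sphere: z² = 117.50² − (x + 99.2)² − (y + 20.8)² with x = -46.702, y = 68.602, so z ≈ 55.295 ≈ 55.3 km.

depth ≈ 55.3 km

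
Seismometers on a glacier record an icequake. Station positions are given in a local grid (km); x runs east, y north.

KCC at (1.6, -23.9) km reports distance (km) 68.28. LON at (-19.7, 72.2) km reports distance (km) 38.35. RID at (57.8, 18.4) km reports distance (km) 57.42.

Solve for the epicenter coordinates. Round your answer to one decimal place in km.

Circle about each station: (x − 1.6)² + (y + 23.9)² = 68.28²; (x + 19.7)² + (y − 72.2)² = 38.35²; (x − 57.8)² + (y − 18.4)² = 57.42².
Subtracting the KCC equation from the LON and RID equations removes the quadratic terms:
-42.6 x + 192.2 y = 8218.60
112.4 x + 84.6 y = 4470.73
Solving the 2×2 system: x ≈ 6.5, y ≈ 44.2 km.
Check against KCC (with the unrounded x, y): √((x − 1.6)²+(y + 23.9)²) = 68.28 ≈ 68.28 km. ✓

6.5 km east, 44.2 km north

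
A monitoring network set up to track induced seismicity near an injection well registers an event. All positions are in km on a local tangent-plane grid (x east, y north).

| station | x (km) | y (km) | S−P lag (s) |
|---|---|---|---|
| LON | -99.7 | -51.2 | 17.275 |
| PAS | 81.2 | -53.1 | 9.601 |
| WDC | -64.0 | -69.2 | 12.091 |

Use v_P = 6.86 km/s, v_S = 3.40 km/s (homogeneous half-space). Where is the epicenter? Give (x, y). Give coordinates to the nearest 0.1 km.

16.6 km east, -57.1 km north

Distance from S−P lag: d = Δt · v_P v_S / (v_P − v_S) = Δt · (6.86·3.40)/(6.86−3.40) ≈ 6.7410·Δt.
So d_LON = 116.45, d_PAS = 64.72, d_WDC = 81.51 km.
Circle about each station: (x + 99.7)² + (y + 51.2)² = 116.45²; (x − 81.2)² + (y + 53.1)² = 64.72²; (x + 64.0)² + (y + 69.2)² = 81.51².
Subtracting the LON equation from the PAS and WDC equations removes the quadratic terms:
361.8 x − 3.8 y = 6223.44
71.4 x − 36.0 y = 3239.83
Solving the 2×2 system: x ≈ 16.6, y ≈ -57.1 km.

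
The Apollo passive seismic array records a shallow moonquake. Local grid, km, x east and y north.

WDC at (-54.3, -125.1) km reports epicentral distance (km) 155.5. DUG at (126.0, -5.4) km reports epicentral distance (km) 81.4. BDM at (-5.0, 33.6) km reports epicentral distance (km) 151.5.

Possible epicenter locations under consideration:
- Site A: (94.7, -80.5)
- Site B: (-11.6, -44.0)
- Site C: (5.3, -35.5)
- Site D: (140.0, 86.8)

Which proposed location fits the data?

For each candidate, compare |candidate − station| to the reported distance:
Site A: residuals WDC 0.0, DUG 0.0, BDM 0.0 → max 0.0 km
Site B: residuals WDC 63.8, DUG 61.5, BDM 73.6 → max 73.6 km
Site C: residuals WDC 47.9, DUG 43.0, BDM 81.6 → max 81.6 km
Site D: residuals WDC 132.0, DUG 11.9, BDM 3.0 → max 132.0 km
Only Site A has all residuals ≈ 0.

Site A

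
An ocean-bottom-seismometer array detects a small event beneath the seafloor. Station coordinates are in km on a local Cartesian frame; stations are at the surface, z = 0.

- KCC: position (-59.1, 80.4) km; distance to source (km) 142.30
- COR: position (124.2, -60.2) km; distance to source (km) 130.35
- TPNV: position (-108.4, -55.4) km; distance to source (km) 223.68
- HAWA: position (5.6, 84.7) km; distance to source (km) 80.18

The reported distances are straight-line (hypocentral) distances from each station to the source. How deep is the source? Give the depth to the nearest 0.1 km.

Each station gives a sphere (x−x_i)² + (y−y_i)² + z² = d_i² (stations at z=0).
Subtracting the KCC sphere from COR and TPNV: z² cancels, leaving linear equations in x and y:
366.6 x − 281.2 y = 12350.88
-98.6 x − 271.6 y = -24920.70
Solving: x ≈ 81.403, y ≈ 62.203 km (keep extra digits for the depth step; rounded: 81.4, 62.2).
Then from the KCC sphere: z² = 142.30² − (x + 59.1)² − (y − 80.4)² with x = 81.403, y = 62.203, so z ≈ 13.307 ≈ 13.3 km.
Check against HAWA (with the unrounded solution): distance 80.18 ≈ 80.18 km. ✓

13.3 km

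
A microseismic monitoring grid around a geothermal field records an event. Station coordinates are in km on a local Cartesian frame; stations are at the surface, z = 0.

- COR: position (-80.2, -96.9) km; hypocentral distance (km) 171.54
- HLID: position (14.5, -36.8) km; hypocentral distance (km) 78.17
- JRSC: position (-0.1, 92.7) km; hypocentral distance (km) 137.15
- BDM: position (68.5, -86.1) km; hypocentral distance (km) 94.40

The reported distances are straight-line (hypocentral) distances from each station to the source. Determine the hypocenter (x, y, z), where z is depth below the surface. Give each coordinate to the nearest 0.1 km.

Each station gives a sphere (x−x_i)² + (y−y_i)² + z² = d_i² (stations at z=0).
Subtracting the COR sphere from HLID and JRSC: z² cancels, leaving linear equations in x and y:
189.4 x + 120.2 y = 9058.26
160.2 x + 379.2 y = 3387.50
Solving: x ≈ 57.600, y ≈ -15.401 km (keep extra digits for the depth step; rounded: 57.6, -15.4).
Then from the COR sphere: z² = 171.54² − (x + 80.2)² − (y + 96.9)² with x = 57.600, y = -15.401, so z ≈ 61.604 ≈ 61.6 km.

(57.6, -15.4, 61.6)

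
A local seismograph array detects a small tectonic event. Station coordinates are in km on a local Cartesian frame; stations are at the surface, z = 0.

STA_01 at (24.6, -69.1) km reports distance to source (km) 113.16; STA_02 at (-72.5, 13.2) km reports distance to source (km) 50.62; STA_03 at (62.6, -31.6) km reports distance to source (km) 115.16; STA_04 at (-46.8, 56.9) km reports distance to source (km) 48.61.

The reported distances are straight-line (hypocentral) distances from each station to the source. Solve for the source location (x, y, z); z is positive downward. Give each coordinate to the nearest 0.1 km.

x ≈ -34.1 km, y ≈ 22.3 km, depth ≈ 31.7 km

Each station gives a sphere (x−x_i)² + (y−y_i)² + z² = d_i² (stations at z=0).
Subtracting the STA_01 sphere from STA_02 and STA_03: z² cancels, leaving linear equations in x and y:
-194.2 x + 164.6 y = 10293.32
76.0 x + 75.0 y = -919.29
Solving: x ≈ -34.103, y ≈ 22.300 km (keep extra digits for the depth step; rounded: -34.1, 22.3).
Then from the STA_01 sphere: z² = 113.16² − (x − 24.6)² − (y + 69.1)² with x = -34.103, y = 22.300, so z ≈ 31.705 ≈ 31.7 km.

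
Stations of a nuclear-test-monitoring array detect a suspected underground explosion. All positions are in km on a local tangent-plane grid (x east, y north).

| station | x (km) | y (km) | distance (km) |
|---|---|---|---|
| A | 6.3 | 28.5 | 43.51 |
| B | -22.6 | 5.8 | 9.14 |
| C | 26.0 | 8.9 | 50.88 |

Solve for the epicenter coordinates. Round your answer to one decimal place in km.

(-23.4, -3.3)

Circle about each station: (x − 6.3)² + (y − 28.5)² = 43.51²; (x + 22.6)² + (y − 5.8)² = 9.14²; (x − 26.0)² + (y − 8.9)² = 50.88².
Subtracting pairs of circle equations eliminates x²+y² and gives linear equations (the radical axes):
-57.8 x − 45.4 y = 1502.04
39.4 x − 39.2 y = -792.38
Solving the 2×2 system: x ≈ -23.4, y ≈ -3.3 km.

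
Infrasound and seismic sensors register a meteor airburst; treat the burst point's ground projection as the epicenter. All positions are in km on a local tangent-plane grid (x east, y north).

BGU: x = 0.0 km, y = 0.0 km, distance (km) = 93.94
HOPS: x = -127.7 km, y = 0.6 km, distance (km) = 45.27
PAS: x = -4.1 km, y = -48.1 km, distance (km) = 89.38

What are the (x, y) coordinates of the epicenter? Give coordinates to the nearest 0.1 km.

-90.5 km east, -25.2 km north

Circle about each station: x² + y² = 93.94²; (x + 127.7)² + (y − 0.6)² = 45.27²; (x + 4.1)² + (y + 48.1)² = 89.38².
Subtracting pairs of circle equations eliminates x²+y² and gives linear equations (the radical axes):
-255.4 x + 1.2 y = 23083.00
-8.2 x − 96.2 y = 3166.36
Solving the 2×2 system: x ≈ -90.5, y ≈ -25.2 km.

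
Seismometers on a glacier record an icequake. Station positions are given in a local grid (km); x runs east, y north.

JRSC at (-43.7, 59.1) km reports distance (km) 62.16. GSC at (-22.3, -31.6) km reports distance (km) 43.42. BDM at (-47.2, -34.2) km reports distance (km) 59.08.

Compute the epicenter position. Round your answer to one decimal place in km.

x ≈ -6.9 km, y ≈ 9.0 km

Circle about each station: (x + 43.7)² + (y − 59.1)² = 62.16²; (x + 22.3)² + (y + 31.6)² = 43.42²; (x + 47.2)² + (y + 34.2)² = 59.08².
Subtracting the JRSC equation from the GSC and BDM equations removes the quadratic terms:
42.8 x − 181.4 y = -1928.08
-7.0 x − 186.6 y = -1631.60
Solving the 2×2 system: x ≈ -6.9, y ≈ 9.0 km.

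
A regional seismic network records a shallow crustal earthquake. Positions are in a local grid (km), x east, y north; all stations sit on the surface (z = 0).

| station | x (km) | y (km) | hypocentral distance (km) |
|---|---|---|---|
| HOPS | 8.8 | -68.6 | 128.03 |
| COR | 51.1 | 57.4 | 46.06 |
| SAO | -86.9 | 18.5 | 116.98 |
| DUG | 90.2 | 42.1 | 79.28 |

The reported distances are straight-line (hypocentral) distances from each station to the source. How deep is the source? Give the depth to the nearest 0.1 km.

Each station gives a sphere (x−x_i)² + (y−y_i)² + z² = d_i² (stations at z=0).
Subtracting the HOPS sphere from COR and SAO: z² cancels, leaving linear equations in x and y:
84.6 x + 252.0 y = 15392.73
-191.4 x + 174.2 y = 5817.82
Solving: x ≈ 19.300, y ≈ 54.603 km (keep extra digits for the depth step; rounded: 19.3, 54.6).
Then from the HOPS sphere: z² = 128.03² − (x − 8.8)² − (y + 68.6)² with x = 19.300, y = 54.603, so z ≈ 33.203 ≈ 33.2 km.

33.2 km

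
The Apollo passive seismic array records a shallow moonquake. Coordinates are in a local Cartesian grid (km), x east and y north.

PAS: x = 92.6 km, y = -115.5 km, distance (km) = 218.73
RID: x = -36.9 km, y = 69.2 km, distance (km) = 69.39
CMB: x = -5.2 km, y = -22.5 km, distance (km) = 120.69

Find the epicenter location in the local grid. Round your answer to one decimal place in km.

Circle about each station: (x − 92.6)² + (y + 115.5)² = 218.73²; (x + 36.9)² + (y − 69.2)² = 69.39²; (x + 5.2)² + (y + 22.5)² = 120.69².
Subtracting pairs of circle equations eliminates x²+y² and gives linear equations (the radical axes):
-259.0 x + 369.4 y = 27263.08
-195.6 x + 186.0 y = 11895.02
Solving the 2×2 system: x ≈ 28.1, y ≈ 93.5 km.
Check against PAS (with the unrounded x, y): √((x − 92.6)²+(y + 115.5)²) = 218.74 ≈ 218.73 km. ✓

28.1 km east, 93.5 km north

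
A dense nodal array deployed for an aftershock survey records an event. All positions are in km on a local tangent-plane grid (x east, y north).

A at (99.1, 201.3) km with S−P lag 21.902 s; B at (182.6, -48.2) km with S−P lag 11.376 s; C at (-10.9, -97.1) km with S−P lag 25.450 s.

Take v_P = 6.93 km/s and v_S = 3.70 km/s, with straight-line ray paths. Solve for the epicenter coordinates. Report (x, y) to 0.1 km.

(143.5, 33.2)

Distance from S−P lag: d = Δt · v_P v_S / (v_P − v_S) = Δt · (6.93·3.70)/(6.93−3.70) ≈ 7.9384·Δt.
So d_A = 173.87, d_B = 90.31, d_C = 202.03 km.
Circle about each station: (x − 99.1)² + (y − 201.3)² = 173.87²; (x − 182.6)² + (y + 48.2)² = 90.31²; (x + 10.9)² + (y + 97.1)² = 202.03².
Subtracting the A equation from the B and C equations removes the quadratic terms:
167.0 x − 499.0 y = 7398.38
-220.0 x − 596.8 y = -51380.62
Solving the 2×2 system: x ≈ 143.5, y ≈ 33.2 km.
Check against A (with the unrounded x, y): √((x − 99.1)²+(y − 201.3)²) = 173.87 ≈ 173.87 km. ✓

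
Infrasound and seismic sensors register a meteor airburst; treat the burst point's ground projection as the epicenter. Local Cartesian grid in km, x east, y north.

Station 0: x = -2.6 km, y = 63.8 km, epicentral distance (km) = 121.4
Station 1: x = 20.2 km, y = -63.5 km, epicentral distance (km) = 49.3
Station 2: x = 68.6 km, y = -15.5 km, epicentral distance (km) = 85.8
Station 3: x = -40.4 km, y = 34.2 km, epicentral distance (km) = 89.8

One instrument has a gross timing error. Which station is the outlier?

Station 2

Solve using three stations at a time. Using Station 0, Station 1, Station 3 (subtract circle equations pairwise → linear system) gives (x, y) ≈ (-28.4, -54.9).
Distances from that point to each station vs reported:
  Station 0: calculated 121.4 vs reported 121.4 → residual 0.0 km
  Station 1: calculated 49.4 vs reported 49.3 → residual 0.1 km
  Station 2: calculated 104.7 vs reported 85.8 → residual 18.9 km
  Station 3: calculated 89.9 vs reported 89.8 → residual 0.1 km
Station 0, Station 1, Station 3 are mutually consistent (residuals ≈ 0); Station 2 is off by 18.9 km.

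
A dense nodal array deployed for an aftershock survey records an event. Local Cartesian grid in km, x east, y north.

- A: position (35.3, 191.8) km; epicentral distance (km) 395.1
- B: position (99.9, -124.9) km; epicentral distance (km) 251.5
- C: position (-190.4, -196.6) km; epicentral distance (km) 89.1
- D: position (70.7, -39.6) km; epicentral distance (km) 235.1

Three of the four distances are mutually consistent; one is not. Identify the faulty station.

Solve using three stations at a time. Using B, C, D (subtract circle equations pairwise → linear system) gives (x, y) ≈ (-151.4, -116.5).
Distances from that point to each station vs reported:
  A: calculated 360.5 vs reported 395.1 → residual 34.6 km
  B: calculated 251.5 vs reported 251.5 → residual 0.0 km
  C: calculated 89.1 vs reported 89.1 → residual 0.0 km
  D: calculated 235.1 vs reported 235.1 → residual 0.0 km
B, C, D are mutually consistent (residuals ≈ 0); A is off by 34.6 km.

A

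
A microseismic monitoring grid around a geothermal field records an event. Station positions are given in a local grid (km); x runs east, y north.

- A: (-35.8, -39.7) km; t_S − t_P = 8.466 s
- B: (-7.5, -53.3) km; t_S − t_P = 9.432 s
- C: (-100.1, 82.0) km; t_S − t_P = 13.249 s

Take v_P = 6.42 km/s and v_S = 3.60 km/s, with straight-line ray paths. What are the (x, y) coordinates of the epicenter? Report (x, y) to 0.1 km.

Distance from S−P lag: d = Δt · v_P v_S / (v_P − v_S) = Δt · (6.42·3.60)/(6.42−3.60) ≈ 8.1957·Δt.
So d_A = 69.39, d_B = 77.30, d_C = 108.59 km.
Circle about each station: (x + 35.8)² + (y + 39.7)² = 69.39²; (x + 7.5)² + (y + 53.3)² = 77.30²; (x + 100.1)² + (y − 82.0)² = 108.59².
Subtracting the A equation from the B and C equations removes the quadratic terms:
56.6 x − 27.2 y = -1120.91
-128.6 x + 243.4 y = 6909.46
Solving the 2×2 system: x ≈ -8.3, y ≈ 24.0 km.

x ≈ -8.3 km, y ≈ 24.0 km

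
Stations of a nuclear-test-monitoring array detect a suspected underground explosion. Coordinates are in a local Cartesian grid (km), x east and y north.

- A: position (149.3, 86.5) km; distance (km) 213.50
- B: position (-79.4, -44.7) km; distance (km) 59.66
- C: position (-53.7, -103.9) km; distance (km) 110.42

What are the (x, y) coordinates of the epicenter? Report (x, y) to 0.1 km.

Circle about each station: (x − 149.3)² + (y − 86.5)² = 213.50²; (x + 79.4)² + (y + 44.7)² = 59.66²; (x + 53.7)² + (y + 103.9)² = 110.42².
Subtracting the A equation from the B and C equations removes the quadratic terms:
-457.4 x − 262.4 y = 20552.64
-406.0 x − 380.8 y = 17295.83
Solving the 2×2 system: x ≈ -48.6, y ≈ 6.4 km.

x ≈ -48.6 km, y ≈ 6.4 km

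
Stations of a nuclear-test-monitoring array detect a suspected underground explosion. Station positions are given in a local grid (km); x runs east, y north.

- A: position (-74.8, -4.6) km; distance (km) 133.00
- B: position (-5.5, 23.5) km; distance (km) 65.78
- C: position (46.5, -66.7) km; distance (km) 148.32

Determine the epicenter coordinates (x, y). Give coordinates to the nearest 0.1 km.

27.5 km east, 80.4 km north

Circle about each station: (x + 74.8)² + (y + 4.6)² = 133.00²; (x + 5.5)² + (y − 23.5)² = 65.78²; (x − 46.5)² + (y + 66.7)² = 148.32².
Subtracting pairs of circle equations eliminates x²+y² and gives linear equations (the radical axes):
138.6 x + 56.2 y = 8328.29
242.6 x − 124.2 y = -3314.88
Solving the 2×2 system: x ≈ 27.5, y ≈ 80.4 km.
Check against A (with the unrounded x, y): √((x + 74.8)²+(y + 4.6)²) = 132.99 ≈ 133.00 km. ✓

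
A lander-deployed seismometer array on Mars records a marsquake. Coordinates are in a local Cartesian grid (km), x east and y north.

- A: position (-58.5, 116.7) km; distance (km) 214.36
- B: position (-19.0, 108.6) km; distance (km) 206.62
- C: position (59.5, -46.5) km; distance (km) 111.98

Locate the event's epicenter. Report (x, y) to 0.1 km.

Circle about each station: (x + 58.5)² + (y − 116.7)² = 214.36²; (x + 19.0)² + (y − 108.6)² = 206.62²; (x − 59.5)² + (y + 46.5)² = 111.98².
Subtracting pairs of circle equations eliminates x²+y² and gives linear equations (the radical axes):
79.0 x − 16.2 y = -1627.79
236.0 x − 326.4 y = 22072.05
Solving the 2×2 system: x ≈ -40.5, y ≈ -96.9 km.

(-40.5, -96.9)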